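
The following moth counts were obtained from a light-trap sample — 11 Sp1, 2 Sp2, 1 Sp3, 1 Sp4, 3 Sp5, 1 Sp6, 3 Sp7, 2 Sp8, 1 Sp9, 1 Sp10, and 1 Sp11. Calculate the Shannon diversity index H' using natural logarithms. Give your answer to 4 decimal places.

1.9721

Total N = 11+2+1+1+3+1+3+2+1+1+1 = 27, so the proportions are 0.407407, 0.074074, 0.037037, 0.037037, 0.111111, 0.037037, 0.111111, 0.074074, 0.037037, 0.037037, 0.037037 (working shown to 6 dp, full precision carried).
Each pᵢ ln pᵢ term: 0.407407×(-0.897942)=-0.365828, 0.074074×(-2.602690)=-0.192792, 0.037037×(-3.295837)=-0.122068, 0.037037×(-3.295837)=-0.122068, 0.111111×(-2.197225)=-0.244136, 0.037037×(-3.295837)=-0.122068, 0.111111×(-2.197225)=-0.244136, 0.074074×(-2.602690)=-0.192792, 0.037037×(-3.295837)=-0.122068, 0.037037×(-3.295837)=-0.122068, 0.037037×(-3.295837)=-0.122068.
Sum = -1.972092, so H' = 1.9721.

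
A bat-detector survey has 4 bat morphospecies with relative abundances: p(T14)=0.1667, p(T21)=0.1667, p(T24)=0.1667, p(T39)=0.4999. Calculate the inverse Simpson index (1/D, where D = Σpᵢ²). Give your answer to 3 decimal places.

3.001

D = 0.1667² + 0.1667² + 0.1667² + 0.4999² = 0.027789 + 0.027789 + 0.027789 + 0.249900 = 0.333267 (working shown to 6 dp, full precision carried).
So 1/D = 3.00060, i.e. 3.001 to 3 decimal places.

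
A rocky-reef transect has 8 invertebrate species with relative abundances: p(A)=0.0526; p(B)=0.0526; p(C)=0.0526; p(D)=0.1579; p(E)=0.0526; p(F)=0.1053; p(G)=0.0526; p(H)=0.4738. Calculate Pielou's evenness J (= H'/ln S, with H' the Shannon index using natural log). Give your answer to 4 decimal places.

H' = −Σ pᵢ ln pᵢ = −((-0.154909) + (-0.154909) + (-0.154909) + (-0.291451) + (-0.154909) + (-0.237024) + (-0.154909) + (-0.353914)) = 1.656935 (working shown to 6 dp, full precision carried).
With S = 8 species, ln S = 2.079442, so J = 1.656935/2.079442 = 0.796817, i.e. 0.7968 to 4 decimal places.

0.7968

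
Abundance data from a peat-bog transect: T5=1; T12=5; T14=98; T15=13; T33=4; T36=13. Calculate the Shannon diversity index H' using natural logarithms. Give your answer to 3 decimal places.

Total N = 1+5+98+13+4+13 = 134, so the proportions are 0.00746, 0.03731, 0.73134, 0.09701, 0.02985, 0.09701 (working shown to 5 dp, full precision carried).
Each pᵢ ln pᵢ term: 0.00746×(-4.89784)=-0.03655, 0.03731×(-3.28840)=-0.12270, 0.73134×(-0.31287)=-0.22882, 0.09701×(-2.33289)=-0.22633, 0.02985×(-3.51155)=-0.10482, 0.09701×(-2.33289)=-0.22633.
Sum = -0.94554, so H' = 0.946.

0.946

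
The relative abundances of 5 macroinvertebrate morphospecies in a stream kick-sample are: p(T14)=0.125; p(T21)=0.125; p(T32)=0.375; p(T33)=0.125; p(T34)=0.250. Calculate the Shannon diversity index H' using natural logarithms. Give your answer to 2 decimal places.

1.49

Each pᵢ ln pᵢ term (working shown to 4 dp, full precision carried): 0.125×(-2.0794)=-0.2599, 0.125×(-2.0794)=-0.2599, 0.375×(-0.9808)=-0.3678, 0.125×(-2.0794)=-0.2599, 0.25×(-1.3863)=-0.3466.
Sum = -1.4942, so H' = 1.49.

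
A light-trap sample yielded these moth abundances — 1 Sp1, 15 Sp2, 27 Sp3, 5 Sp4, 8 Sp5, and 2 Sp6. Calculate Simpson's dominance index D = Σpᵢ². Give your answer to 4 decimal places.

Total N = 1+15+27+5+8+2 = 58, so the proportions are 0.017241, 0.258621, 0.465517, 0.086207, 0.137931, 0.034483 (working shown to 6 dp, full precision carried).
D = 0.017241² + 0.258621² + 0.465517² + 0.086207² + 0.137931² + 0.034483² = 0.000297 + 0.066885 + 0.216706 + 0.007432 + 0.019025 + 0.001189 = 0.311534.
To 4 decimal places, D = 0.3115.

0.3115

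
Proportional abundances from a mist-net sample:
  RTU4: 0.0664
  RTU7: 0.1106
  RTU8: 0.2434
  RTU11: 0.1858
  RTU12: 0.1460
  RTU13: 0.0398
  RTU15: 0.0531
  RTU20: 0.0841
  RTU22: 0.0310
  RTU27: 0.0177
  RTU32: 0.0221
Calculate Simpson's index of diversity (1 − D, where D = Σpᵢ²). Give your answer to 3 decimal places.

0.855

D = 0.0664² + 0.1106² + 0.2434² + 0.1858² + 0.146² + 0.0398² + 0.0531² + 0.0841² + 0.031² + 0.0177² + 0.0221² = 0.00441 + 0.01223 + 0.05924 + 0.03452 + 0.02132 + 0.00158 + 0.00282 + 0.00707 + 0.00096 + 0.00031 + 0.00049 = 0.14496 (working shown to 5 dp, full precision carried).
So 1 − D = 0.85504, i.e. 0.855 to 3 decimal places.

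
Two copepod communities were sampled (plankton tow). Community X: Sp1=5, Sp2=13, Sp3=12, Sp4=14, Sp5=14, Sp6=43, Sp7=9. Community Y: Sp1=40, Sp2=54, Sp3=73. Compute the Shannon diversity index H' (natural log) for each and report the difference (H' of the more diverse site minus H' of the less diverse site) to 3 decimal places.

Community X: N=110, proportions 0.04545, 0.11818, 0.10909, 0.12727, 0.12727, 0.39091, 0.08182, giving H' = 1.73129 (working shown to 5 dp, full precision carried).
Community Y: N=167, proportions 0.23952, 0.32335, 0.43713, giving H' = 1.06911.
Difference = |1.73129 − 1.06911| = 0.66218, i.e. 0.662 to 3 decimal places.

0.662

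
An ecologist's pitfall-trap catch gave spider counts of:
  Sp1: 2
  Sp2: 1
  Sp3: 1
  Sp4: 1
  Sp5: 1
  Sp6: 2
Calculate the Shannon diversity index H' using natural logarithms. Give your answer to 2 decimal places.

1.73

Total N = 2+1+1+1+1+2 = 8, so the proportions are 0.25, 0.125, 0.125, 0.125, 0.125, 0.25 (working shown to 4 dp, full precision carried).
Each pᵢ ln pᵢ term: 0.25×(-1.3863)=-0.3466, 0.125×(-2.0794)=-0.2599, 0.125×(-2.0794)=-0.2599, 0.125×(-2.0794)=-0.2599, 0.125×(-2.0794)=-0.2599, 0.25×(-1.3863)=-0.3466.
Sum = -1.7329, so H' = 1.73.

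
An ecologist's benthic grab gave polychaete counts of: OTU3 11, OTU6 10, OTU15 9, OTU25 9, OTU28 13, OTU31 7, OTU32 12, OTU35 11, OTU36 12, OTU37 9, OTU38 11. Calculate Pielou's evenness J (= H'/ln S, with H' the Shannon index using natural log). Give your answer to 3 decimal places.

Total N = 11+10+9+9+13+7+12+11+12+9+11 = 114, so the proportions are 0.09649, 0.08772, 0.07895, 0.07895, 0.11404, 0.0614, 0.10526, 0.09649, 0.10526, 0.07895, 0.09649 (working shown to 5 dp, full precision carried).
H' = −Σ pᵢ ln pᵢ = −((-0.22563) + (-0.21347) + (-0.20045) + (-0.20045) + (-0.24760) + (-0.17133) + (-0.23698) + (-0.22563) + (-0.23698) + (-0.20045) + (-0.22563)) = 2.38458.
With S = 11 species, ln S = 2.39790, so J = 2.38458/2.39790 = 0.99445, i.e. 0.994 to 3 decimal places.

0.994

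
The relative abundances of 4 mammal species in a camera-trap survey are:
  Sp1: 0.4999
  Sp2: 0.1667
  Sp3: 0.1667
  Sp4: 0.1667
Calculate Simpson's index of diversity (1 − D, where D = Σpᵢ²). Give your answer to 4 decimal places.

0.6667

D = 0.4999² + 0.1667² + 0.1667² + 0.1667² = 0.249900 + 0.027789 + 0.027789 + 0.027789 = 0.333267 (working shown to 6 dp, full precision carried).
So 1 − D = 0.666733, i.e. 0.6667 to 4 decimal places.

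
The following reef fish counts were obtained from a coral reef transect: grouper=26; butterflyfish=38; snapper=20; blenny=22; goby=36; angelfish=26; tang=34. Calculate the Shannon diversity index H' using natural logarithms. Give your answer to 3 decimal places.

Total N = 26+38+20+22+36+26+34 = 202, so the proportions are 0.12871, 0.18812, 0.09901, 0.10891, 0.17822, 0.12871, 0.16832 (working shown to 5 dp, full precision carried).
Each pᵢ ln pᵢ term: 0.12871×(-2.05017)=-0.26388, 0.18812×(-1.67068)=-0.31429, 0.09901×(-2.31254)=-0.22896, 0.10891×(-2.21723)=-0.24148, 0.17822×(-1.72475)=-0.30738, 0.12871×(-2.05017)=-0.26388, 0.16832×(-1.78191)=-0.29992.
Sum = -1.91980, so H' = 1.920.

1.920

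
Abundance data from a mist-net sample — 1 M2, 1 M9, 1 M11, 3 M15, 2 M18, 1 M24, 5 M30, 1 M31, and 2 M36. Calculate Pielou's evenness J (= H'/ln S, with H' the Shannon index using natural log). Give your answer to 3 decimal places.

Total N = 1+1+1+3+2+1+5+1+2 = 17, so the proportions are 0.05882, 0.05882, 0.05882, 0.17647, 0.11765, 0.05882, 0.29412, 0.05882, 0.11765 (working shown to 5 dp, full precision carried).
H' = −Σ pᵢ ln pᵢ = −((-0.16666) + (-0.16666) + (-0.16666) + (-0.30611) + (-0.25177) + (-0.16666) + (-0.35993) + (-0.16666) + (-0.25177)) = 2.00288.
With S = 9 species, ln S = 2.19722, so J = 2.00288/2.19722 = 0.91155, i.e. 0.912 to 3 decimal places.

0.912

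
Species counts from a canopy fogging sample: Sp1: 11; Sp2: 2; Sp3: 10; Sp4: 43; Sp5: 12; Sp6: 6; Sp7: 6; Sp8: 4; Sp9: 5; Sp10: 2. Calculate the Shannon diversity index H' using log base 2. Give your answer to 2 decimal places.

2.68

Total N = 11+2+10+43+12+6+6+4+5+2 = 101, so the proportions are 0.1089, 0.0198, 0.099, 0.4257, 0.1188, 0.0594, 0.0594, 0.0396, 0.0495, 0.0198 (working shown to 4 dp, full precision carried).
Each pᵢ log₂ pᵢ term: 0.1089×(-3.1988)=-0.3484, 0.0198×(-5.6582)=-0.1120, 0.099×(-3.3363)=-0.3303, 0.4257×(-1.2319)=-0.5245, 0.1188×(-3.0732)=-0.3651, 0.0594×(-4.0732)=-0.2420, 0.0594×(-4.0732)=-0.2420, 0.0396×(-4.6582)=-0.1845, 0.0495×(-4.3363)=-0.2147, 0.0198×(-5.6582)=-0.1120.
Sum = -2.6755, so H' = 2.68.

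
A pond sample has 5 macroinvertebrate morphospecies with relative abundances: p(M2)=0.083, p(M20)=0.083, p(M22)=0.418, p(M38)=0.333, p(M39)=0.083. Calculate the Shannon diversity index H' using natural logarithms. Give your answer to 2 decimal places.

Each pᵢ ln pᵢ term (working shown to 4 dp, full precision carried): 0.083×(-2.4889)=-0.2066, 0.083×(-2.4889)=-0.2066, 0.418×(-0.8723)=-0.3646, 0.333×(-1.0996)=-0.3662, 0.083×(-2.4889)=-0.2066.
Sum = -1.3505, so H' = 1.35.

1.35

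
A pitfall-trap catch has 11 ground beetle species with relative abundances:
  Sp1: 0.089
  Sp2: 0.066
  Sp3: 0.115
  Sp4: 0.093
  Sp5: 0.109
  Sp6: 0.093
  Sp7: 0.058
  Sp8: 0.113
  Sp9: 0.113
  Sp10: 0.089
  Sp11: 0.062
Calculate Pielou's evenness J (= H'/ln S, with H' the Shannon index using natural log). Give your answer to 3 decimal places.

0.989

H' = −Σ pᵢ ln pᵢ = −((-0.21530) + (-0.17939) + (-0.24872) + (-0.22089) + (-0.24159) + (-0.22089) + (-0.16514) + (-0.24638) + (-0.24638) + (-0.21530) + (-0.17240)) = 2.37240 (working shown to 5 dp, full precision carried).
With S = 11 species, ln S = 2.39790, so J = 2.37240/2.39790 = 0.98937, i.e. 0.989 to 3 decimal places.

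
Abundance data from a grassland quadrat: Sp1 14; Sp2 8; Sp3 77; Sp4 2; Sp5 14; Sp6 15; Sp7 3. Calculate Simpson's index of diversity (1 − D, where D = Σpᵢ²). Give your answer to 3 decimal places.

0.626

Total N = 14+8+77+2+14+15+3 = 133, so the proportions are 0.10526, 0.06015, 0.57895, 0.01504, 0.10526, 0.11278, 0.02256 (working shown to 5 dp, full precision carried).
D = 0.10526² + 0.06015² + 0.57895² + 0.01504² + 0.10526² + 0.11278² + 0.02256² = 0.01108 + 0.00362 + 0.33518 + 0.00023 + 0.01108 + 0.01272 + 0.00051 = 0.37441.
So 1 − D = 0.62559, i.e. 0.626 to 3 decimal places.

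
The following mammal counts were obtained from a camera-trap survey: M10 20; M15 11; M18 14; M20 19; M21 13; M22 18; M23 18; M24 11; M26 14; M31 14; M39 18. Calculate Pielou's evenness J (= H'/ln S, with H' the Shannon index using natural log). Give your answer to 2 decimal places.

Total N = 20+11+14+19+13+18+18+11+14+14+18 = 170, so the proportions are 0.1176, 0.0647, 0.0824, 0.1118, 0.0765, 0.1059, 0.1059, 0.0647, 0.0824, 0.0824, 0.1059 (working shown to 4 dp, full precision carried).
H' = −Σ pᵢ ln pᵢ = −((-0.2518) + (-0.1772) + (-0.2056) + (-0.2449) + (-0.1966) + (-0.2378) + (-0.2378) + (-0.1772) + (-0.2056) + (-0.2056) + (-0.2378)) = 2.3777.
With S = 11 species, ln S = 2.3979, so J = 2.3777/2.3979 = 0.9916, i.e. 0.99 to 2 decimal places.

0.99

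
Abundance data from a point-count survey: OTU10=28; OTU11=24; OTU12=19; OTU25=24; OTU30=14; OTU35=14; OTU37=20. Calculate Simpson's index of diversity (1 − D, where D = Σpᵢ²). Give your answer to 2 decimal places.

Total N = 28+24+19+24+14+14+20 = 143, so the proportions are 0.1958, 0.1678, 0.1329, 0.1678, 0.0979, 0.0979, 0.1399 (working shown to 4 dp, full precision carried).
D = 0.1958² + 0.1678² + 0.1329² + 0.1678² + 0.0979² + 0.0979² + 0.1399² = 0.0383 + 0.0282 + 0.0177 + 0.0282 + 0.0096 + 0.0096 + 0.0196 = 0.1511.
So 1 − D = 0.8489, i.e. 0.85 to 2 decimal places.

0.85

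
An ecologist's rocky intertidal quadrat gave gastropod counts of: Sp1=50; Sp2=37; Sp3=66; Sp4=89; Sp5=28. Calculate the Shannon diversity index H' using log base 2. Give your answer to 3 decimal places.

Total N = 50+37+66+89+28 = 270, so the proportions are 0.18519, 0.13704, 0.24444, 0.32963, 0.1037 (working shown to 5 dp, full precision carried).
Each pᵢ log₂ pᵢ term: 0.18519×(-2.43296)=-0.45055, 0.13704×(-2.86736)=-0.39293, 0.24444×(-2.03242)=-0.49681, 0.32963×(-1.60108)=-0.52776, 0.1037×(-3.26946)=-0.33906.
Sum = -2.20712, so H' = 2.207.

2.207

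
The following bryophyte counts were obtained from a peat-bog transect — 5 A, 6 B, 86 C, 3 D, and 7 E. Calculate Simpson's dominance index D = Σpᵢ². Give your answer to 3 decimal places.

Total N = 5+6+86+3+7 = 107, so the proportions are 0.04673, 0.05607, 0.80374, 0.02804, 0.06542 (working shown to 5 dp, full precision carried).
D = 0.04673² + 0.05607² + 0.80374² + 0.02804² + 0.06542² = 0.00218 + 0.00314 + 0.64600 + 0.00079 + 0.00428 = 0.65639.
To 3 decimal places, D = 0.656.

0.656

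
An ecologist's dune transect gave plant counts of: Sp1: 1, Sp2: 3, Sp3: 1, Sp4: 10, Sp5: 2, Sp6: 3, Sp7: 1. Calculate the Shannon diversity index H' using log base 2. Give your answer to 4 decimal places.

Total N = 1+3+1+10+2+3+1 = 21, so the proportions are 0.047619, 0.142857, 0.047619, 0.47619, 0.095238, 0.142857, 0.047619 (working shown to 6 dp, full precision carried).
Each pᵢ log₂ pᵢ term: 0.047619×(-4.392317)=-0.209158, 0.142857×(-2.807355)=-0.401051, 0.047619×(-4.392317)=-0.209158, 0.47619×(-1.070389)=-0.509709, 0.095238×(-3.392317)=-0.323078, 0.142857×(-2.807355)=-0.401051, 0.047619×(-4.392317)=-0.209158.
Sum = -2.262362, so H' = 2.2624.

2.2624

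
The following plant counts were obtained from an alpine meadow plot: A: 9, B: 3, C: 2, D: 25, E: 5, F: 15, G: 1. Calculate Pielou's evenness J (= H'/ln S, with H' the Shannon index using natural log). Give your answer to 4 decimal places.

Total N = 9+3+2+25+5+15+1 = 60, so the proportions are 0.15, 0.05, 0.033333, 0.416667, 0.083333, 0.25, 0.016667 (working shown to 6 dp, full precision carried).
H' = −Σ pᵢ ln pᵢ = −((-0.284568) + (-0.149787) + (-0.113373) + (-0.364779) + (-0.207076) + (-0.346574) + (-0.068239)) = 1.534395.
With S = 7 species, ln S = 1.945910, so J = 1.534395/1.945910 = 0.788523, i.e. 0.7885 to 4 decimal places.

0.7885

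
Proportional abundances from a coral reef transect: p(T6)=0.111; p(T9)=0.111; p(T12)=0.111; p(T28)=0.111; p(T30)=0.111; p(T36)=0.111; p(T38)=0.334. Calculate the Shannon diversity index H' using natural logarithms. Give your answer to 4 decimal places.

1.8303

Each pᵢ ln pᵢ term (working shown to 6 dp, full precision carried): 0.111×(-2.198225)=-0.244003, 0.111×(-2.198225)=-0.244003, 0.111×(-2.198225)=-0.244003, 0.111×(-2.198225)=-0.244003, 0.111×(-2.198225)=-0.244003, 0.111×(-2.198225)=-0.244003, 0.334×(-1.096614)=-0.366269.
Sum = -1.830287, so H' = 1.8303.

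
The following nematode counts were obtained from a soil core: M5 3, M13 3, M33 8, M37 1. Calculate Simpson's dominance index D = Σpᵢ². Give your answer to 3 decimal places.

Total N = 3+3+8+1 = 15, so the proportions are 0.2, 0.2, 0.53333, 0.06667 (working shown to 5 dp, full precision carried).
D = 0.2² + 0.2² + 0.53333² + 0.06667² = 0.04000 + 0.04000 + 0.28444 + 0.00444 = 0.36889.
To 3 decimal places, D = 0.369.

0.369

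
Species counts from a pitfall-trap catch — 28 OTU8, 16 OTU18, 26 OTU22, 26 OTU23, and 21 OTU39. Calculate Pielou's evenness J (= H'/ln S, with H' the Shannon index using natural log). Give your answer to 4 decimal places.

Total N = 28+16+26+26+21 = 117, so the proportions are 0.239316, 0.136752, 0.222222, 0.222222, 0.179487 (working shown to 6 dp, full precision carried).
H' = −Σ pᵢ ln pᵢ = −((-0.342215) + (-0.272080) + (-0.334239) + (-0.334239) + (-0.308296)) = 1.591070.
With S = 5 species, ln S = 1.609438, so J = 1.591070/1.609438 = 0.988587, i.e. 0.9886 to 4 decimal places.

0.9886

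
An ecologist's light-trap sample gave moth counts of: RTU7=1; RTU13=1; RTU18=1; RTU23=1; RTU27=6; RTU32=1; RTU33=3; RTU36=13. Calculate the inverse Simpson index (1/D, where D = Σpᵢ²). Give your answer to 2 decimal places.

Total N = 1+1+1+1+6+1+3+13 = 27, so the proportions are 0.037037, 0.037037, 0.037037, 0.037037, 0.222222, 0.037037, 0.111111, 0.481481 (working shown to 6 dp, full precision carried).
D = 0.037037² + 0.037037² + 0.037037² + 0.037037² + 0.222222² + 0.037037² + 0.111111² + 0.481481² = 0.001372 + 0.001372 + 0.001372 + 0.001372 + 0.049383 + 0.001372 + 0.012346 + 0.231824 = 0.300412.
So 1/D = 3.3288, i.e. 3.33 to 2 decimal places.

3.33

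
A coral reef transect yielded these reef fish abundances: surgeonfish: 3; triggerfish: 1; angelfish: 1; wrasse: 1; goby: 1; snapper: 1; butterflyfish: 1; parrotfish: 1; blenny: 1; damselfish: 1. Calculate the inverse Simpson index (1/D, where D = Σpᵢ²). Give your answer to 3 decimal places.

8.000

Total N = 3+1+1+1+1+1+1+1+1+1 = 12, so the proportions are 0.25, 0.0833333, 0.0833333, 0.0833333, 0.0833333, 0.0833333, 0.0833333, 0.0833333, 0.0833333, 0.0833333 (working shown to 7 dp, full precision carried).
D = 0.25² + 0.0833333² + 0.0833333² + 0.0833333² + 0.0833333² + 0.0833333² + 0.0833333² + 0.0833333² + 0.0833333² + 0.0833333² = 0.0625000 + 0.0069444 + 0.0069444 + 0.0069444 + 0.0069444 + 0.0069444 + 0.0069444 + 0.0069444 + 0.0069444 + 0.0069444 = 0.1250000.
So 1/D = 8.00000, i.e. 8.000 to 3 decimal places.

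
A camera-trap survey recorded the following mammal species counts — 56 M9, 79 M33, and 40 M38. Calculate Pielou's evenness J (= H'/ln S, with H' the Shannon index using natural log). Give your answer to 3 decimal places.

Total N = 56+79+40 = 175, so the proportions are 0.32, 0.45143, 0.22857 (working shown to 5 dp, full precision carried).
H' = −Σ pᵢ ln pᵢ = −((-0.36462) + (-0.35904) + (-0.33735)) = 1.06101.
With S = 3 species, ln S = 1.09861, so J = 1.06101/1.09861 = 0.96577, i.e. 0.966 to 3 decimal places.

0.966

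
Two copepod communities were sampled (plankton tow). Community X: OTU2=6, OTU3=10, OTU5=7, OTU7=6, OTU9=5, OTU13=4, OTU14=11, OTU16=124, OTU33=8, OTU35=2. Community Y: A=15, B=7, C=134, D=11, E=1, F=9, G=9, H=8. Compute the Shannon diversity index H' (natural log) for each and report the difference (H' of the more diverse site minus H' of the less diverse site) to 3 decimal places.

Community X: N=183, proportions 0.032787, 0.054645, 0.038251, 0.032787, 0.027322, 0.021858, 0.060109, 0.677596, 0.043716, 0.010929, giving H' = 1.308643 (working shown to 6 dp, full precision carried).
Community Y: N=194, proportions 0.07732, 0.036082, 0.690722, 0.056701, 0.005155, 0.046392, 0.046392, 0.041237, giving H' = 1.179636.
Difference = |1.308643 − 1.179636| = 0.129007, i.e. 0.129 to 3 decimal places.

0.129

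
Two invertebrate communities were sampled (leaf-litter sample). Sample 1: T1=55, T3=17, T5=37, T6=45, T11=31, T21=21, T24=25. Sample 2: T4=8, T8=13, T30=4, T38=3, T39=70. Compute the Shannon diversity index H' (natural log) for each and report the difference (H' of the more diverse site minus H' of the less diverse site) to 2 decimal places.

Sample 1: N=231, proportions 0.2381, 0.0736, 0.1602, 0.1948, 0.1342, 0.0909, 0.1082, giving H' = 1.8739 (working shown to 4 dp, full precision carried).
Sample 2: N=98, proportions 0.0816, 0.1327, 0.0408, 0.0306, 0.7143, giving H' = 0.9501.
Difference = |1.8739 − 0.9501| = 0.9238, i.e. 0.92 to 2 decimal places.

0.92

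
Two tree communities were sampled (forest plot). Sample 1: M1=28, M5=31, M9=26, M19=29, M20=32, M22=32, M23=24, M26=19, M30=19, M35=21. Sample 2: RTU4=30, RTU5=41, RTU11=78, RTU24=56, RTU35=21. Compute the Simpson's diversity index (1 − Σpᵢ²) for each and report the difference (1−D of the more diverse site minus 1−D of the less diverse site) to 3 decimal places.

0.136

Sample 1: N=261, proportions 0.10728, 0.11877, 0.09962, 0.11111, 0.12261, 0.12261, 0.09195, 0.0728, 0.0728, 0.08046, giving 1−D = 0.89652 (working shown to 5 dp, full precision carried).
Sample 2: N=226, proportions 0.13274, 0.18142, 0.34513, 0.24779, 0.09292, giving 1−D = 0.76032.
Difference = |0.89652 − 0.76032| = 0.13620, i.e. 0.136 to 3 decimal places.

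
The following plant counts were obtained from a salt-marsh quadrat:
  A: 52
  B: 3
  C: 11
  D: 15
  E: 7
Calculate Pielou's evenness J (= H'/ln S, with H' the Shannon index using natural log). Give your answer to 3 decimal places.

0.739

Total N = 52+3+11+15+7 = 88, so the proportions are 0.59091, 0.03409, 0.125, 0.17045, 0.07955 (working shown to 5 dp, full precision carried).
H' = −Σ pᵢ ln pᵢ = −((-0.31087) + (-0.11518) + (-0.25993) + (-0.30158) + (-0.20136)) = 1.18893.
With S = 5 species, ln S = 1.60944, so J = 1.18893/1.60944 = 0.73873, i.e. 0.739 to 3 decimal places.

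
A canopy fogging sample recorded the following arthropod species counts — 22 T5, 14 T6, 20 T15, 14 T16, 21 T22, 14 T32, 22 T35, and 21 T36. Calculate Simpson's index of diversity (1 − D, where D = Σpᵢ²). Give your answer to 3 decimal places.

Total N = 22+14+20+14+21+14+22+21 = 148, so the proportions are 0.14865, 0.09459, 0.13514, 0.09459, 0.14189, 0.09459, 0.14865, 0.14189 (working shown to 5 dp, full precision carried).
D = 0.14865² + 0.09459² + 0.13514² + 0.09459² + 0.14189² + 0.09459² + 0.14865² + 0.14189² = 0.02210 + 0.00895 + 0.01826 + 0.00895 + 0.02013 + 0.00895 + 0.02210 + 0.02013 = 0.12957.
So 1 − D = 0.87043, i.e. 0.870 to 3 decimal places.

0.870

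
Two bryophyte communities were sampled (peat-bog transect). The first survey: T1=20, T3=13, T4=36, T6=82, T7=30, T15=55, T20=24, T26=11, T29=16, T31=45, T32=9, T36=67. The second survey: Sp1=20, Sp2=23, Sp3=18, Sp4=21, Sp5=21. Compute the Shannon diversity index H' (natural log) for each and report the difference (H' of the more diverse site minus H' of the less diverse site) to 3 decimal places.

0.665

The first survey: N=408, proportions 0.04902, 0.031863, 0.088235, 0.20098, 0.073529, 0.134804, 0.058824, 0.026961, 0.039216, 0.110294, 0.022059, 0.164216, giving H' = 2.271422 (working shown to 6 dp, full precision carried).
The second survey: N=103, proportions 0.194175, 0.223301, 0.174757, 0.203883, 0.203883, giving H' = 1.606305.
Difference = |2.271422 − 1.606305| = 0.665117, i.e. 0.665 to 3 decimal places.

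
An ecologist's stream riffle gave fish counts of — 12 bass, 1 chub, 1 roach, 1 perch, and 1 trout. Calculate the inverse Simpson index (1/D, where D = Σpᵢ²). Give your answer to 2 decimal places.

Total N = 12+1+1+1+1 = 16, so the proportions are 0.75, 0.0625, 0.0625, 0.0625, 0.0625 (working shown to 5 dp, full precision carried).
D = 0.75² + 0.0625² + 0.0625² + 0.0625² + 0.0625² = 0.56250 + 0.00391 + 0.00391 + 0.00391 + 0.00391 = 0.57812.
So 1/D = 1.7297, i.e. 1.73 to 2 decimal places.

1.73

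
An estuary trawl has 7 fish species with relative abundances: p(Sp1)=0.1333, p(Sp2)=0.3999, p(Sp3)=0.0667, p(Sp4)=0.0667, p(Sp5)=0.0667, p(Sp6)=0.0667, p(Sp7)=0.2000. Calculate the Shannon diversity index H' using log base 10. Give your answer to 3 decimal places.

Each pᵢ log₁₀ pᵢ term (working shown to 5 dp, full precision carried): 0.1333×(-0.87517)=-0.11666, 0.3999×(-0.39805)=-0.15918, 0.0667×(-1.17587)=-0.07843, 0.0667×(-1.17587)=-0.07843, 0.0667×(-1.17587)=-0.07843, 0.0667×(-1.17587)=-0.07843, 0.2×(-0.69897)=-0.13979.
Sum = -0.72936, so H' = 0.729.

0.729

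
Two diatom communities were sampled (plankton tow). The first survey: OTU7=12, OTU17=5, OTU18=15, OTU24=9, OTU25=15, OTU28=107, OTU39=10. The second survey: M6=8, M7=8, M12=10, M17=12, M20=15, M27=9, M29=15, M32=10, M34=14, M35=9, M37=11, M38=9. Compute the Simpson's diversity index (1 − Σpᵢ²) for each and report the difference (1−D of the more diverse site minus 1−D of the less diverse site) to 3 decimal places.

The first survey: N=173, proportions 0.06936, 0.0289, 0.08671, 0.05202, 0.08671, 0.6185, 0.0578, giving 1−D = 0.59073 (working shown to 5 dp, full precision carried).
The second survey: N=130, proportions 0.06154, 0.06154, 0.07692, 0.09231, 0.11538, 0.06923, 0.11538, 0.07692, 0.10769, 0.06923, 0.08462, 0.06923, giving 1−D = 0.91231.
Difference = |0.59073 − 0.91231| = 0.32158, i.e. 0.322 to 3 decimal places.

0.322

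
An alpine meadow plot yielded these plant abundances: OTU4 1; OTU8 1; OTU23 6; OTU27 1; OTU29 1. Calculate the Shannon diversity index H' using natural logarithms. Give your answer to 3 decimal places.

1.228

Total N = 1+1+6+1+1 = 10, so the proportions are 0.1, 0.1, 0.6, 0.1, 0.1 (working shown to 5 dp, full precision carried).
Each pᵢ ln pᵢ term: 0.1×(-2.30259)=-0.23026, 0.1×(-2.30259)=-0.23026, 0.6×(-0.51083)=-0.30650, 0.1×(-2.30259)=-0.23026, 0.1×(-2.30259)=-0.23026.
Sum = -1.22753, so H' = 1.228.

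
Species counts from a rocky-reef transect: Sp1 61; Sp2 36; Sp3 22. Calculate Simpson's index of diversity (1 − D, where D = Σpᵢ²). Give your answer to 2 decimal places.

Total N = 61+36+22 = 119, so the proportions are 0.5126, 0.3025, 0.1849 (working shown to 4 dp, full precision carried).
D = 0.5126² + 0.3025² + 0.1849² = 0.2628 + 0.0915 + 0.0342 = 0.3885.
So 1 − D = 0.6115, i.e. 0.61 to 2 decimal places.

0.61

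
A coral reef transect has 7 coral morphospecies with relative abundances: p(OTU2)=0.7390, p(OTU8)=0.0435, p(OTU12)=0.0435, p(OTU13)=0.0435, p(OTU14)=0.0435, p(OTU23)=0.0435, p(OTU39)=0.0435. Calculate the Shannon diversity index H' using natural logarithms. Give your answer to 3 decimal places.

Each pᵢ ln pᵢ term (working shown to 5 dp, full precision carried): 0.739×(-0.30246)=-0.22352, 0.0435×(-3.13499)=-0.13637, 0.0435×(-3.13499)=-0.13637, 0.0435×(-3.13499)=-0.13637, 0.0435×(-3.13499)=-0.13637, 0.0435×(-3.13499)=-0.13637, 0.0435×(-3.13499)=-0.13637.
Sum = -1.04175, so H' = 1.042.

1.042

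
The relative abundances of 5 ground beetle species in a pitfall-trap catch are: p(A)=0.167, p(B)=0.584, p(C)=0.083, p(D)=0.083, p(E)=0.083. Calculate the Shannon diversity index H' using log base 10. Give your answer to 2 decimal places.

Each pᵢ log₁₀ pᵢ term (working shown to 4 dp, full precision carried): 0.167×(-0.7773)=-0.1298, 0.584×(-0.2336)=-0.1364, 0.083×(-1.0809)=-0.0897, 0.083×(-1.0809)=-0.0897, 0.083×(-1.0809)=-0.0897.
Sum = -0.5354, so H' = 0.54.

0.54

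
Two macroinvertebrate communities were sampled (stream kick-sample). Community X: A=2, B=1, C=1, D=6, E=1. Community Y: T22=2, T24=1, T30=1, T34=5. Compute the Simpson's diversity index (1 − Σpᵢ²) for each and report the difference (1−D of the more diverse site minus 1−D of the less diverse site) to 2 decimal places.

Community X: N=11, proportions 0.1818, 0.0909, 0.0909, 0.5455, 0.0909, giving 1−D = 0.6446 (working shown to 4 dp, full precision carried).
Community Y: N=9, proportions 0.2222, 0.1111, 0.1111, 0.5556, giving 1−D = 0.6173.
Difference = |0.6446 − 0.6173| = 0.0273, i.e. 0.03 to 2 decimal places.

0.03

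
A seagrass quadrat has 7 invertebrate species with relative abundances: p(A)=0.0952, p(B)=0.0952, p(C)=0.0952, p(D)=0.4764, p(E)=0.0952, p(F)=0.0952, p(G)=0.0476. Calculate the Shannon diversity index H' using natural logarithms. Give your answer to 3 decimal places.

Each pᵢ ln pᵢ term (working shown to 5 dp, full precision carried): 0.0952×(-2.35178)=-0.22389, 0.0952×(-2.35178)=-0.22389, 0.0952×(-2.35178)=-0.22389, 0.4764×(-0.74150)=-0.35325, 0.0952×(-2.35178)=-0.22389, 0.0952×(-2.35178)=-0.22389, 0.0476×(-3.04492)=-0.14494.
Sum = -1.61763, so H' = 1.618.

1.618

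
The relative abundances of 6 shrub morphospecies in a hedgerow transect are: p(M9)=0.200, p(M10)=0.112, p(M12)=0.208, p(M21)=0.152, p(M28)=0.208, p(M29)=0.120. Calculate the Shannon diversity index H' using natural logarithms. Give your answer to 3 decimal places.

Each pᵢ ln pᵢ term (working shown to 5 dp, full precision carried): 0.2×(-1.60944)=-0.32189, 0.112×(-2.18926)=-0.24520, 0.208×(-1.57022)=-0.32661, 0.152×(-1.88387)=-0.28635, 0.208×(-1.57022)=-0.32661, 0.12×(-2.12026)=-0.25443.
Sum = -1.76108, so H' = 1.761.

1.761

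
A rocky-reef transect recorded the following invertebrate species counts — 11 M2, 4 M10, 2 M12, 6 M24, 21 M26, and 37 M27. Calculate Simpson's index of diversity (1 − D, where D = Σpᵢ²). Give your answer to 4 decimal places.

Total N = 11+4+2+6+21+37 = 81, so the proportions are 0.1358025, 0.0493827, 0.0246914, 0.0740741, 0.2592593, 0.4567901 (working shown to 7 dp, full precision carried).
D = 0.1358025² + 0.0493827² + 0.0246914² + 0.0740741² + 0.2592593² + 0.4567901² = 0.0184423 + 0.0024387 + 0.0006097 + 0.0054870 + 0.0672154 + 0.2086572 = 0.3028502.
So 1 − D = 0.6971498, i.e. 0.6971 to 4 decimal places.

0.6971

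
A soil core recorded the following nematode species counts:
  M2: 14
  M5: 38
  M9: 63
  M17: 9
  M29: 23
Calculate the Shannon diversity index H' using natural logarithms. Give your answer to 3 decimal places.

Total N = 14+38+63+9+23 = 147, so the proportions are 0.09524, 0.2585, 0.42857, 0.06122, 0.15646 (working shown to 5 dp, full precision carried).
Each pᵢ ln pᵢ term: 0.09524×(-2.35138)=-0.22394, 0.2585×(-1.35285)=-0.34972, 0.42857×(-0.84730)=-0.36313, 0.06122×(-2.79321)=-0.17101, 0.15646×(-1.85494)=-0.29023.
Sum = -1.39802, so H' = 1.398.

1.398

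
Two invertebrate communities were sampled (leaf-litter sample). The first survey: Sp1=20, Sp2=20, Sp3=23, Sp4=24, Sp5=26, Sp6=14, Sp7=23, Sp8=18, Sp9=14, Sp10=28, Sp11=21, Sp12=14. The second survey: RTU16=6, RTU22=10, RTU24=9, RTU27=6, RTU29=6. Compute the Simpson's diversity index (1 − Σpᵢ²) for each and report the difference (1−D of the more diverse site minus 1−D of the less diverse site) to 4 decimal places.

0.1237

The first survey: N=245, proportions 0.081633, 0.081633, 0.093878, 0.097959, 0.106122, 0.057143, 0.093878, 0.073469, 0.057143, 0.114286, 0.085714, 0.057143, giving 1−D = 0.912586 (working shown to 6 dp, full precision carried).
The second survey: N=37, proportions 0.162162, 0.27027, 0.243243, 0.162162, 0.162162, giving 1−D = 0.788897.
Difference = |0.912586 − 0.788897| = 0.123689, i.e. 0.1237 to 4 decimal places.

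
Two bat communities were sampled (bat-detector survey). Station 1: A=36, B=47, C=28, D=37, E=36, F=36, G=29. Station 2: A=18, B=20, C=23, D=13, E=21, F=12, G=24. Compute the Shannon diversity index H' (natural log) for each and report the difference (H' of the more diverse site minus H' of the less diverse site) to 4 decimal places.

Station 1: N=249, proportions 0.144578, 0.188755, 0.11245, 0.148594, 0.144578, 0.144578, 0.116466, giving H' = 1.932978 (working shown to 6 dp, full precision carried).
Station 2: N=131, proportions 0.137405, 0.152672, 0.175573, 0.099237, 0.160305, 0.091603, 0.183206, giving H' = 1.917723.
Difference = |1.932978 − 1.917723| = 0.015255, i.e. 0.0153 to 4 decimal places.

0.0153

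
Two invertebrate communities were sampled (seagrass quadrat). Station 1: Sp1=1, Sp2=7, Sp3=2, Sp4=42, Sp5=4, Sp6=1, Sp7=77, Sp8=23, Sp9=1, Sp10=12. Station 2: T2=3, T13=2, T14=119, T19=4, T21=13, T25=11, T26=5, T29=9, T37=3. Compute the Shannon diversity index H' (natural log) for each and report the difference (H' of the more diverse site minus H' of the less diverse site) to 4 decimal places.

0.3577

Station 1: N=170, proportions 0.0058824, 0.0411765, 0.0117647, 0.2470588, 0.0235294, 0.0058824, 0.4529412, 0.1352941, 0.0058824, 0.0705882, giving H' = 1.5243677 (working shown to 7 dp, full precision carried).
Station 2: N=169, proportions 0.0177515, 0.0118343, 0.704142, 0.0236686, 0.0769231, 0.0650888, 0.0295858, 0.0532544, 0.0177515, giving H' = 1.1666902.
Difference = |1.5243677 − 1.1666902| = 0.3576775, i.e. 0.3577 to 4 decimal places.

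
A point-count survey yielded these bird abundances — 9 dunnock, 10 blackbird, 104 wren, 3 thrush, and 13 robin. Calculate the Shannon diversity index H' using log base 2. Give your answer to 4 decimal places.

Total N = 9+10+104+3+13 = 139, so the proportions are 0.064748, 0.071942, 0.748201, 0.021583, 0.093525 (working shown to 6 dp, full precision carried).
Each pᵢ log₂ pᵢ term: 0.064748×(-3.949016)=-0.255692, 0.071942×(-3.797013)=-0.273166, 0.748201×(-0.418501)=-0.313123, 0.021583×(-5.533979)=-0.119438, 0.093525×(-3.418501)=-0.319716.
Sum = -1.281136, so H' = 1.2811.

1.2811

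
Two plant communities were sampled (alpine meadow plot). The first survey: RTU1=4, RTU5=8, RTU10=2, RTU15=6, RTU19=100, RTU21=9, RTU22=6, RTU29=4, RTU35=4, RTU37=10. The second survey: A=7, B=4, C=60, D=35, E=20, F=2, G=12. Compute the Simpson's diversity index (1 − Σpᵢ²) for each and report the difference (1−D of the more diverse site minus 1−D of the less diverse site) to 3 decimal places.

0.166

The first survey: N=153, proportions 0.02614, 0.05229, 0.01307, 0.03922, 0.65359, 0.05882, 0.03922, 0.02614, 0.02614, 0.06536, giving 1−D = 0.55705 (working shown to 5 dp, full precision carried).
The second survey: N=140, proportions 0.05, 0.02857, 0.42857, 0.25, 0.14286, 0.01429, 0.08571, giving 1−D = 0.72255.
Difference = |0.55705 − 0.72255| = 0.16550, i.e. 0.166 to 3 decimal places.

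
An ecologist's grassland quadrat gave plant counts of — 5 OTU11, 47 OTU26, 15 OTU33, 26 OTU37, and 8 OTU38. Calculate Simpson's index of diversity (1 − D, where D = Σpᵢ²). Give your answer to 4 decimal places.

0.6864

Total N = 5+47+15+26+8 = 101, so the proportions are 0.049505, 0.465347, 0.148515, 0.257426, 0.079208 (working shown to 6 dp, full precision carried).
D = 0.049505² + 0.465347² + 0.148515² + 0.257426² + 0.079208² = 0.002451 + 0.216547 + 0.022057 + 0.066268 + 0.006274 = 0.313597.
So 1 − D = 0.686403, i.e. 0.6864 to 4 decimal places.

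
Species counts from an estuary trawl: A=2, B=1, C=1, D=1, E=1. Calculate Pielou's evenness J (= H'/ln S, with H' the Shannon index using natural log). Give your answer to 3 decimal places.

0.970

Total N = 2+1+1+1+1 = 6, so the proportions are 0.33333, 0.16667, 0.16667, 0.16667, 0.16667 (working shown to 5 dp, full precision carried).
H' = −Σ pᵢ ln pᵢ = −((-0.36620) + (-0.29863) + (-0.29863) + (-0.29863) + (-0.29863)) = 1.56071.
With S = 5 species, ln S = 1.60944, so J = 1.56071/1.60944 = 0.96972, i.e. 0.970 to 3 decimal places.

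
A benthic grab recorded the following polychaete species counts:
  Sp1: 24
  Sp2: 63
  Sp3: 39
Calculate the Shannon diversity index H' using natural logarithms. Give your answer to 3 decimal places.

1.025

Total N = 24+63+39 = 126, so the proportions are 0.19048, 0.5, 0.30952 (working shown to 5 dp, full precision carried).
Each pᵢ ln pᵢ term: 0.19048×(-1.65823)=-0.31585, 0.5×(-0.69315)=-0.34657, 0.30952×(-1.17272)=-0.36298.
Sum = -1.02541, so H' = 1.025.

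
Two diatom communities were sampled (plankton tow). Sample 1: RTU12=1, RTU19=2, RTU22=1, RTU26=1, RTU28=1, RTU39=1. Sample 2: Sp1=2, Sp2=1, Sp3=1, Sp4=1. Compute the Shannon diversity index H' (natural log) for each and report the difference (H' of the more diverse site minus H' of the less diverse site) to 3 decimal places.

0.416

Sample 1: N=7, proportions 0.14286, 0.28571, 0.14286, 0.14286, 0.14286, 0.14286, giving H' = 1.74787 (working shown to 5 dp, full precision carried).
Sample 2: N=5, proportions 0.4, 0.2, 0.2, 0.2, giving H' = 1.33218.
Difference = |1.74787 − 1.33218| = 0.41569, i.e. 0.416 to 3 decimal places.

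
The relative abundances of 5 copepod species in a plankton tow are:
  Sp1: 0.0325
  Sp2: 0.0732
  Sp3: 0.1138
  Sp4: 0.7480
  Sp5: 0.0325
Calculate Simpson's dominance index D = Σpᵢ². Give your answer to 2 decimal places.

D = 0.0325² + 0.0732² + 0.1138² + 0.748² + 0.0325² = 0.0011 + 0.0054 + 0.0130 + 0.5595 + 0.0011 = 0.5799 (working shown to 4 dp, full precision carried).
To 2 decimal places, D = 0.58.

0.58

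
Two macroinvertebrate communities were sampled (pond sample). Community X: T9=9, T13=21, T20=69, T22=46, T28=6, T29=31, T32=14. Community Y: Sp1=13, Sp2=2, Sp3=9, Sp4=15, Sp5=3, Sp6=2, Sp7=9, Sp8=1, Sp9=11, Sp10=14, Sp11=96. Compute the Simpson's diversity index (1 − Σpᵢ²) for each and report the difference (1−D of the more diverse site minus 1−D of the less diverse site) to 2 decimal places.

0.11

Community X: N=196, proportions 0.0459184, 0.1071429, 0.3520408, 0.2346939, 0.0306122, 0.1581633, 0.0714286, giving 1−D = 0.7763432 (working shown to 7 dp, full precision carried).
Community Y: N=175, proportions 0.0742857, 0.0114286, 0.0514286, 0.0857143, 0.0171429, 0.0114286, 0.0514286, 0.0057143, 0.0628571, 0.08, 0.5485714, giving 1−D = 0.6699755.
Difference = |0.7763432 − 0.6699755| = 0.1063677, i.e. 0.11 to 2 decimal places.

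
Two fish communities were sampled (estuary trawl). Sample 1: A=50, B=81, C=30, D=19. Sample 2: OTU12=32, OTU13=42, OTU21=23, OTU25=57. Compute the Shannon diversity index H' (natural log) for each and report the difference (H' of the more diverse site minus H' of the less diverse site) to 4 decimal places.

Sample 1: N=180, proportions 0.27777778, 0.45, 0.16666667, 0.10555556, giving H' = 1.25111355 (working shown to 8 dp, full precision carried).
Sample 2: N=154, proportions 0.20779221, 0.27272727, 0.14935065, 0.37012987, giving H' = 1.33269311.
Difference = |1.25111355 − 1.33269311| = 0.08157956, i.e. 0.0816 to 4 decimal places.

0.0816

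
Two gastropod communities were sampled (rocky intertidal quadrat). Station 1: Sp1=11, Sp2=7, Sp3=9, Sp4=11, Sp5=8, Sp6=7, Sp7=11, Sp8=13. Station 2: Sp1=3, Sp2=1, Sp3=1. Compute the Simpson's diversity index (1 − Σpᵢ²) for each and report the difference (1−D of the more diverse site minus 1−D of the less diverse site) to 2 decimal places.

0.31

Station 1: N=77, proportions 0.1429, 0.0909, 0.1169, 0.1429, 0.1039, 0.0909, 0.1429, 0.1688, giving 1−D = 0.8693 (working shown to 4 dp, full precision carried).
Station 2: N=5, proportions 0.6, 0.2, 0.2, giving 1−D = 0.5600.
Difference = |0.8693 − 0.5600| = 0.3093, i.e. 0.31 to 2 decimal places.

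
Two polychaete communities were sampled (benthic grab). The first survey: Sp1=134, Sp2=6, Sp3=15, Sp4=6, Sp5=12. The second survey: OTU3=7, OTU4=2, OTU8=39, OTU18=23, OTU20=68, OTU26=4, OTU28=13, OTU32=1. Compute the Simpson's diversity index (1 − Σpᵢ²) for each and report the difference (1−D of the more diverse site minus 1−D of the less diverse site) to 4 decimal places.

0.3342

The first survey: N=173, proportions 0.774566, 0.034682, 0.086705, 0.034682, 0.069364, giving 1−D = 0.385312 (working shown to 6 dp, full precision carried).
The second survey: N=157, proportions 0.044586, 0.012739, 0.248408, 0.146497, 0.433121, 0.025478, 0.082803, 0.006369, giving 1−D = 0.719542.
Difference = |0.385312 − 0.719542| = 0.334230, i.e. 0.3342 to 4 decimal places.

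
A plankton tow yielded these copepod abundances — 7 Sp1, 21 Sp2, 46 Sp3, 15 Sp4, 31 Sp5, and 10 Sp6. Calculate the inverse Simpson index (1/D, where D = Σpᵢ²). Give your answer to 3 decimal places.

4.342

Total N = 7+21+46+15+31+10 = 130, so the proportions are 0.0538462, 0.1615385, 0.3538462, 0.1153846, 0.2384615, 0.0769231 (working shown to 7 dp, full precision carried).
D = 0.0538462² + 0.1615385² + 0.3538462² + 0.1153846² + 0.2384615² + 0.0769231² = 0.0028994 + 0.0260947 + 0.1252071 + 0.0133136 + 0.0568639 + 0.0059172 = 0.2302959.
So 1/D = 4.34224, i.e. 4.342 to 3 decimal places.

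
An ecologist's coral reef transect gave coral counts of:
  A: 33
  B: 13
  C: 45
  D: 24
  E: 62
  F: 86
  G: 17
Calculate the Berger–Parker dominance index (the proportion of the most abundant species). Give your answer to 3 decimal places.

Total N = 33+13+45+24+62+86+17 = 280, so the proportions are 0.11786, 0.04643, 0.16071, 0.08571, 0.22143, 0.30714, 0.06071 (working shown to 5 dp, full precision carried).
The largest proportion is 0.30714, i.e. d = 0.307 to 3 decimal places.

0.307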